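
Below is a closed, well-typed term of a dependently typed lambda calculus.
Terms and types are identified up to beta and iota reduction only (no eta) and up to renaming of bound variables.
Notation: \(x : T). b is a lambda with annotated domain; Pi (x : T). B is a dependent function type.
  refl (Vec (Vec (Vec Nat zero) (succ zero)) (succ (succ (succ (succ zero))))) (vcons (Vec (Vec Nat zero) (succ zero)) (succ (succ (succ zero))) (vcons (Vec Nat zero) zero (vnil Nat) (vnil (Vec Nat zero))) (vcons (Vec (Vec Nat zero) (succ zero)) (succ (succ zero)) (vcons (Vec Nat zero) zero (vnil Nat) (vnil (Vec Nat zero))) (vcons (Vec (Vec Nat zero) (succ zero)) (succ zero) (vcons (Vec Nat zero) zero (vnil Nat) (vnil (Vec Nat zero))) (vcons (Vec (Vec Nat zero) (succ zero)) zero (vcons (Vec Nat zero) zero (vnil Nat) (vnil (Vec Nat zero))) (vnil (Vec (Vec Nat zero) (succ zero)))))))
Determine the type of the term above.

the term's type:
  Eq (Vec (Vec (Vec Nat zero) (succ zero)) (succ (succ (succ (succ zero))))) (vcons (Vec (Vec Nat zero) (succ zero)) (succ (succ (succ zero))) (vcons (Vec Nat zero) zero (vnil Nat) (vnil (Vec Nat zero))) (vcons (Vec (Vec Nat zero) (succ zero)) (succ (succ zero)) (vcons (Vec Nat zero) zero (vnil Nat) (vnil (Vec Nat zero))) (vcons (Vec (Vec Nat zero) (succ zero)) (succ zero) (vcons (Vec Nat zero) zero (vnil Nat) (vnil (Vec Nat zero))) (vcons (Vec (Vec Nat zero) (succ zero)) zero (vcons (Vec Nat zero) zero (vnil Nat) (vnil (Vec Nat zero))) (vnil (Vec (Vec Nat zero) (succ zero))))))) (vcons (Vec (Vec Nat zero) (succ zero)) (succ (succ (succ zero))) (vcons (Vec Nat zero) zero (vnil Nat) (vnil (Vec Nat zero))) (vcons (Vec (Vec Nat zero) (succ zero)) (succ (succ zero)) (vcons (Vec Nat zero) zero (vnil Nat) (vnil (Vec Nat zero))) (vcons (Vec (Vec Nat zero) (succ zero)) (succ zero) (vcons (Vec Nat zero) zero (vnil Nat) (vnil (Vec Nat zero))) (vcons (Vec (Vec Nat zero) (succ zero)) zero (vcons (Vec Nat zero) zero (vnil Nat) (vnil (Vec Nat zero))) (vnil (Vec (Vec Nat zero) (succ zero)))))))


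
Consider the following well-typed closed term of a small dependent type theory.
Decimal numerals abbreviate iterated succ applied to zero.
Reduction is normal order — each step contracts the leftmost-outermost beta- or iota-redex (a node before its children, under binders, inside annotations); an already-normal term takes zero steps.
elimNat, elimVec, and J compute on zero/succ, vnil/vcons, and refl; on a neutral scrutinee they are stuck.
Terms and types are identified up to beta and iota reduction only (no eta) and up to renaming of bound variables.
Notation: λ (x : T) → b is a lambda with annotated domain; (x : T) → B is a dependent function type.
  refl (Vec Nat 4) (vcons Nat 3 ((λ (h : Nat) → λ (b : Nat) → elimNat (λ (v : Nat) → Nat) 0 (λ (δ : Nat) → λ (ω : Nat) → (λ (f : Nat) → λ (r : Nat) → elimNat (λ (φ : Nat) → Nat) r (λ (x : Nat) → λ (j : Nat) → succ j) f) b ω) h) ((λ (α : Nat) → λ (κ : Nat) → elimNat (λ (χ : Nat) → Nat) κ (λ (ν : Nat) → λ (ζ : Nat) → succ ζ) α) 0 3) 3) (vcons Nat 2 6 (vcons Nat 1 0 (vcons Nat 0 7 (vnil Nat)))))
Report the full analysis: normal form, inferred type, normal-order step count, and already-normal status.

resulting normal form:
  refl (Vec Nat 4) (vcons Nat 3 9 (vcons Nat 2 6 (vcons Nat 1 0 (vcons Nat 0 7 (vnil Nat)))))
inferred type:
  Eq (Vec Nat 4) (vcons Nat 3 9 (vcons Nat 2 6 (vcons Nat 1 0 (vcons Nat 0 7 (vnil Nat))))) (vcons Nat 3 9 (vcons Nat 2 6 (vcons Nat 1 0 (vcons Nat 0 7 (vnil Nat)))))
normal-order step count: 27
already normal: no
first redex: a beta-redex


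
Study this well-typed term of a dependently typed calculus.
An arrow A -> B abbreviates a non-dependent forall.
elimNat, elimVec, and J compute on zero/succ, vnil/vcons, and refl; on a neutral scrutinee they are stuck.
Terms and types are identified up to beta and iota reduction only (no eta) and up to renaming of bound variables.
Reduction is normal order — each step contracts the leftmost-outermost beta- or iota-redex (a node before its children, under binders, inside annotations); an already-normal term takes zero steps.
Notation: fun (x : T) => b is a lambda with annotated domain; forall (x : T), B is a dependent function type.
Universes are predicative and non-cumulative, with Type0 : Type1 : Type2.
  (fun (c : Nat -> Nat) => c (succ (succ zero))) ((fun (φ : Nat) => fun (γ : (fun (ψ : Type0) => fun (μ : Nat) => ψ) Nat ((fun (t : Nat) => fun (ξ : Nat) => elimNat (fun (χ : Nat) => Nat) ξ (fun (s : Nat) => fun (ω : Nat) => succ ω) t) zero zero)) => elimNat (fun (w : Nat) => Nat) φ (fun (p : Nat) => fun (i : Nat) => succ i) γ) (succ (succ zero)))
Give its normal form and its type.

reduced normal form:
  succ (succ (succ (succ zero)))
the term's type:
  Nat
observation: normalization takes exactly 10 steps under the normal-order strategy.


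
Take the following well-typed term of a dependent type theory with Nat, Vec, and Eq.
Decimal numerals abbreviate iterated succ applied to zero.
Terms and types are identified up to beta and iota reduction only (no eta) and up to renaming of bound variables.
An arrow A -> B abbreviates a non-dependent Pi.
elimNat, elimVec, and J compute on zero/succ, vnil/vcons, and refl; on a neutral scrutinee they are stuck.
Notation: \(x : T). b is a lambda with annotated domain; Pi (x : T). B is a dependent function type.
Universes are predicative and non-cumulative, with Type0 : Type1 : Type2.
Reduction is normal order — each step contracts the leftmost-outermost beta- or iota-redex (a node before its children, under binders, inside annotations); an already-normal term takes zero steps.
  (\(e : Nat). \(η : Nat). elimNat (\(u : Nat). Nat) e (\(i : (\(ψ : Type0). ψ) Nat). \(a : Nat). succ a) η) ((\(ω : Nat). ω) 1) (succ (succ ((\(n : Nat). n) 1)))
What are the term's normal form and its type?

reduced normal form:
  4
the term's type:
  Nat


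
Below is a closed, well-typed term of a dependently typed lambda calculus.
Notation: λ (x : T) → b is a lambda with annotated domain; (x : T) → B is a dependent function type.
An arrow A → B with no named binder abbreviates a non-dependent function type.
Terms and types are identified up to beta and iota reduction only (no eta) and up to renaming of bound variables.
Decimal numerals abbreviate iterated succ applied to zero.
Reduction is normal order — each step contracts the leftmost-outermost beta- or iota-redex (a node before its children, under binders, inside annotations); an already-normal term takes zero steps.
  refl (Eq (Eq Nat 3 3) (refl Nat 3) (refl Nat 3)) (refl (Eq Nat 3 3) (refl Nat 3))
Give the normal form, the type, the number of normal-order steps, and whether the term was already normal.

resulting normal form:
  refl (Eq (Eq Nat 3 3) (refl Nat 3) (refl Nat 3)) (refl (Eq Nat 3 3) (refl Nat 3))
the term's type:
  Eq (Eq (Eq Nat 3 3) (refl Nat 3) (refl Nat 3)) (refl (Eq Nat 3 3) (refl Nat 3)) (refl (Eq Nat 3 3) (refl Nat 3))
reduction steps (normal order): 0
started in normal form: yes


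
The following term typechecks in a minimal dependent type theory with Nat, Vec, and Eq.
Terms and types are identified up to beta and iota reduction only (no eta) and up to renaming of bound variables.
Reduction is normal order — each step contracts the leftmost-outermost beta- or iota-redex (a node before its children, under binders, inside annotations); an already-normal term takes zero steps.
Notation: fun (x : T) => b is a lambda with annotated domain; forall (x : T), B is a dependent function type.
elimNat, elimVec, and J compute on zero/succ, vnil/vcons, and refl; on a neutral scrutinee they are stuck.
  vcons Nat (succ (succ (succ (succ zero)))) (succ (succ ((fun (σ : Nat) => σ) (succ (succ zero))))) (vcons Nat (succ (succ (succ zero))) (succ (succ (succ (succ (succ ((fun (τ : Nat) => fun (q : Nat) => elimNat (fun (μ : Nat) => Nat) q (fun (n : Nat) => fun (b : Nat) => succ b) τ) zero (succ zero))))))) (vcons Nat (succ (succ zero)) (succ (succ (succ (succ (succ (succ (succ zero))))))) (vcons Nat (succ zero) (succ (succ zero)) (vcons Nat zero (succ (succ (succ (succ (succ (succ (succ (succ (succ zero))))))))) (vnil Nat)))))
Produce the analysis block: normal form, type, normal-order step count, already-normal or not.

normal form:
  vcons Nat (succ (succ (succ (succ zero)))) (succ (succ (succ (succ zero)))) (vcons Nat (succ (succ (succ zero))) (succ (succ (succ (succ (succ (succ zero)))))) (vcons Nat (succ (succ zero)) (succ (succ (succ (succ (succ (succ (succ zero))))))) (vcons Nat (succ zero) (succ (succ zero)) (vcons Nat zero (succ (succ (succ (succ (succ (succ (succ (succ (succ zero))))))))) (vnil Nat)))))
the term's type:
  Vec Nat (succ (succ (succ (succ (succ zero)))))
steps to reach normal form (normal order): 4
already normal: no
first contracted redex: a beta-redex


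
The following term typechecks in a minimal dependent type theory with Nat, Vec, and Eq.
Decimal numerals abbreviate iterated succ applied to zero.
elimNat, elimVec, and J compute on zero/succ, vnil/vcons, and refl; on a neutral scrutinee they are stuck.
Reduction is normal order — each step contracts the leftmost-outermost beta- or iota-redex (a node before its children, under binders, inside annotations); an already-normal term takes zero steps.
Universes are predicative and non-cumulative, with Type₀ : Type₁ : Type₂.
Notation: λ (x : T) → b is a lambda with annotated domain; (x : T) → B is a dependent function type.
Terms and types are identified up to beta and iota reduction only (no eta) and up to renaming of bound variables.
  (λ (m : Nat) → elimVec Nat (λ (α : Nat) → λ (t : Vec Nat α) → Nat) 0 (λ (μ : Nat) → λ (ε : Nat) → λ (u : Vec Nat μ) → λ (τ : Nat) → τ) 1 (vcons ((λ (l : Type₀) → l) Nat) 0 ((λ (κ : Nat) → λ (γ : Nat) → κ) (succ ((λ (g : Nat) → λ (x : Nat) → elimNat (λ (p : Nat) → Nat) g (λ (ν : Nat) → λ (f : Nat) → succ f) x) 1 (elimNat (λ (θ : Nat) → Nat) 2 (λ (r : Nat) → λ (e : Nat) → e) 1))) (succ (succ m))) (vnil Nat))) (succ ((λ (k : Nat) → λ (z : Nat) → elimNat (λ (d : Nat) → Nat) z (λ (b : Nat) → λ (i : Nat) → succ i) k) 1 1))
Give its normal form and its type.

normal form:
  0
the term's type:
  Nat
observation: contracting a beta-redex first, the term normalizes in 7 steps.


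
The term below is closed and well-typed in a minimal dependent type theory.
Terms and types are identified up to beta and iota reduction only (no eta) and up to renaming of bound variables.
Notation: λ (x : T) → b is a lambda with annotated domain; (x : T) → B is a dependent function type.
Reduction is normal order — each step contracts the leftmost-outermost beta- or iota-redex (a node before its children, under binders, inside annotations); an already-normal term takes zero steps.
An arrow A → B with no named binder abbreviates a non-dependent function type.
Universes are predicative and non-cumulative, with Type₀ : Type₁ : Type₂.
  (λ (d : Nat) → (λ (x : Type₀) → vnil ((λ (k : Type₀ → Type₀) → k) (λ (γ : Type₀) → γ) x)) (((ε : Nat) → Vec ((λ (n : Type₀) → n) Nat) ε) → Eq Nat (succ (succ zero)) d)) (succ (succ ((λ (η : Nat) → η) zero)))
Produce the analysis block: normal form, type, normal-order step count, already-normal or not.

normal form:
  vnil (((d : Nat) → Vec Nat d) → Eq Nat (succ (succ zero)) (succ (succ zero)))
type:
  Vec (((d : Nat) → Vec Nat d) → Eq Nat (succ (succ zero)) (succ (succ zero))) zero
steps to reach normal form (normal order): 6
term was already normal: no
first contracted redex: a beta-redex


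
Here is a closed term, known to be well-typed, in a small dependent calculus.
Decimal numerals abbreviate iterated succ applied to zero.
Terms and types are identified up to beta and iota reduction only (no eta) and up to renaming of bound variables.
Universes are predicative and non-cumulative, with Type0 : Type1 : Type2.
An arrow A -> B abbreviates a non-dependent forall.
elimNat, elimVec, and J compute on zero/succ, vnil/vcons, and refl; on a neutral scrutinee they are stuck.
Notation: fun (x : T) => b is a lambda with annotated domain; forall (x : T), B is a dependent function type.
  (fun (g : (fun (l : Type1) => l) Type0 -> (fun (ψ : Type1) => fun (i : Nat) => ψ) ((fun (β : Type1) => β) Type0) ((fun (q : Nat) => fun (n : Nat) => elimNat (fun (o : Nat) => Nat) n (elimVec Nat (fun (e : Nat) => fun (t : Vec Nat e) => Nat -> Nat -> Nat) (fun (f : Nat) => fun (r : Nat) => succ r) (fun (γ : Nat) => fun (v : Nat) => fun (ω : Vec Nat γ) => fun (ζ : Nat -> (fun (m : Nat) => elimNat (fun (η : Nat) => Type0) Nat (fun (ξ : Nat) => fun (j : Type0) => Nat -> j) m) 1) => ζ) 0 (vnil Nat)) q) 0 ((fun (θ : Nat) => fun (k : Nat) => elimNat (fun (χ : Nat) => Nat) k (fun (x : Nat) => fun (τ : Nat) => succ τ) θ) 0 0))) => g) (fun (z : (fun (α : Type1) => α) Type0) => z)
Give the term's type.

the term's type:
  Type0 -> Type0


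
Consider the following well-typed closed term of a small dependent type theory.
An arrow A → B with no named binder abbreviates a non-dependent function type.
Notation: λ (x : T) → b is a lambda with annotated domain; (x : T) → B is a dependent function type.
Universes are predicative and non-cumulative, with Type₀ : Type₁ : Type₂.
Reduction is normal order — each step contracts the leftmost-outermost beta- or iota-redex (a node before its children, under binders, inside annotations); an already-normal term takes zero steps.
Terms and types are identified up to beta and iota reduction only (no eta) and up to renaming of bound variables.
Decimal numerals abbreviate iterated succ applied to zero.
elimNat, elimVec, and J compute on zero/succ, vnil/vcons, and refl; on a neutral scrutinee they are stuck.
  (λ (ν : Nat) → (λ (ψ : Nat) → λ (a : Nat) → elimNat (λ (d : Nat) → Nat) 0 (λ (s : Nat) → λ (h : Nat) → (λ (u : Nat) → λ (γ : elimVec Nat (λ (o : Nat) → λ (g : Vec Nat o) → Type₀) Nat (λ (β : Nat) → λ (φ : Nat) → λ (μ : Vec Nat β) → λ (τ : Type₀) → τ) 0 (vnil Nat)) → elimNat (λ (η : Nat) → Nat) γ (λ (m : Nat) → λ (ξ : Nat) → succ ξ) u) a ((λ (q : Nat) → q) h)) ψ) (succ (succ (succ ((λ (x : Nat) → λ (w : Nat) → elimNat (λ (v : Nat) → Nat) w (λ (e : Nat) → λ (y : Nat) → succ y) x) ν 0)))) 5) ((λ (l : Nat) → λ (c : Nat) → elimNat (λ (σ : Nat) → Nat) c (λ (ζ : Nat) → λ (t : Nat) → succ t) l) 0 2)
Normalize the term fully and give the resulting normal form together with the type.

reduced normal form:
  25
the term's type:
  Nat


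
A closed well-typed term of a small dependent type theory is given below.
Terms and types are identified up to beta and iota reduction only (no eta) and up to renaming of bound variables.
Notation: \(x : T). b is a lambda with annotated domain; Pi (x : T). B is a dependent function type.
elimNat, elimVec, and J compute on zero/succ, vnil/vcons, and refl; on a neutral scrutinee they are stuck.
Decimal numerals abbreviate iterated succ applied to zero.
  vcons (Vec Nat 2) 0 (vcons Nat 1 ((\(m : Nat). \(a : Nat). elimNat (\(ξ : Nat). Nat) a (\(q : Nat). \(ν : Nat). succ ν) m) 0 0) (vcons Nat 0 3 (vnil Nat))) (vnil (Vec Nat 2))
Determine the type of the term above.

inferred type:
  Vec (Vec Nat 2) 1


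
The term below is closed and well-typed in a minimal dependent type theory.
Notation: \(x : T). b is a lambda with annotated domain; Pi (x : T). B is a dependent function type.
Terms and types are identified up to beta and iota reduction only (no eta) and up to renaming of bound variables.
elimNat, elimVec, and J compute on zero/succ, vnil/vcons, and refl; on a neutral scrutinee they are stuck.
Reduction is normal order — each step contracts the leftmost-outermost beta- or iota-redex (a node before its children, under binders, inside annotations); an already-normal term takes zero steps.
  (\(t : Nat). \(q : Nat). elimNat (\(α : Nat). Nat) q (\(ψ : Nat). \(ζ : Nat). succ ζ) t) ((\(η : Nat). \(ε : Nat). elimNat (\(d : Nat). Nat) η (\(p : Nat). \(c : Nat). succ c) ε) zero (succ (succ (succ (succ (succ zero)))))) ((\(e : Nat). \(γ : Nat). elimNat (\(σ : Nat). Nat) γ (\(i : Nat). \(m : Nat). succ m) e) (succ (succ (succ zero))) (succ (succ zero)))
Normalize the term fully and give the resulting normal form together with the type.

resulting normal form:
  succ (succ (succ (succ (succ (succ (succ (succ (succ (succ zero)))))))))
the term's type:
  Nat
observation: reduction starts at a beta-redex, and 48 normal-order steps reach the normal form.


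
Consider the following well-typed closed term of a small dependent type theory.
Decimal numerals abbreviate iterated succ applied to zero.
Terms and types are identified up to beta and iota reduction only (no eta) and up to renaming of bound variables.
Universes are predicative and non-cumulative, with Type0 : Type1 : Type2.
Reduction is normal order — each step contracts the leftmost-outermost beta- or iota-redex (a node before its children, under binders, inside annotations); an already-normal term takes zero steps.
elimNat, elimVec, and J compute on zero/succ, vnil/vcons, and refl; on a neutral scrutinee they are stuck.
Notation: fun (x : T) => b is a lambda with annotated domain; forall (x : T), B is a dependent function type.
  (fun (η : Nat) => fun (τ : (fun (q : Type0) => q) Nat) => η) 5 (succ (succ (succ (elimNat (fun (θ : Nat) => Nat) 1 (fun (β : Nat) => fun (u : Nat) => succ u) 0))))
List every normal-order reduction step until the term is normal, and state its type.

normal-order reduction:
  (fun (η : Nat) => fun (τ : (fun (q : Type0) => q) Nat) => η) 5 (succ (succ (succ (elimNat (fun (θ : Nat) => Nat) 1 (fun (β : Nat) => fun (u : Nat) => succ u) 0))))
  ~> (fun (η : (fun (τ : Type0) => τ) Nat) => 5) (succ (succ (succ (elimNat (fun (q : Nat) => Nat) 1 (fun (θ : Nat) => fun (β : Nat) => succ β) 0))))
  ~> 5
inferred type:
  Nat


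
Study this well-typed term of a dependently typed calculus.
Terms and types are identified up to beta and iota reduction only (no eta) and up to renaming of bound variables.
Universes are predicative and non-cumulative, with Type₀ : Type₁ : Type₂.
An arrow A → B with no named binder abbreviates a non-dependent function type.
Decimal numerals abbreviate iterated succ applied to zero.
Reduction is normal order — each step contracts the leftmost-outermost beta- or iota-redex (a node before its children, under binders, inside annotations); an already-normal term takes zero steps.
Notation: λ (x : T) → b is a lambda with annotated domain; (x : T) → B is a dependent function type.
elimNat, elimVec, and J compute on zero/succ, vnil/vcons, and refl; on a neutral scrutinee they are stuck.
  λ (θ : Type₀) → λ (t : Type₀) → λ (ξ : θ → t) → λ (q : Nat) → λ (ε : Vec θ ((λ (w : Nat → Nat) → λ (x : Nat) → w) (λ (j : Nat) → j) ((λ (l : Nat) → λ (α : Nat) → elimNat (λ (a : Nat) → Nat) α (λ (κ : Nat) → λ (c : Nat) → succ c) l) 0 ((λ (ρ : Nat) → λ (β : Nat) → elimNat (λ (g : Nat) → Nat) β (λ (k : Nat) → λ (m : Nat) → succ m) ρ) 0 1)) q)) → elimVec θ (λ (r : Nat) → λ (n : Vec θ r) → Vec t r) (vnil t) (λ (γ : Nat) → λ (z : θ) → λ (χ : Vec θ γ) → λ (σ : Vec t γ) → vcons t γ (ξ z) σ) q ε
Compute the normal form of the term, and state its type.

reduced normal form:
  λ (θ : Type₀) → λ (t : Type₀) → λ (ξ : θ → t) → λ (q : Nat) → λ (ε : Vec θ q) → elimVec θ (λ (w : Nat) → λ (x : Vec θ w) → Vec t w) (vnil t) (λ (j : Nat) → λ (l : θ) → λ (α : Vec θ j) → λ (a : Vec t j) → vcons t j (ξ l) a) q ε
type:
  (θ : Type₀) → (t : Type₀) → (θ → t) → (ξ : Nat) → Vec θ ξ → Vec t ξ
observation: 3 normal-order steps separate the term from its normal form.


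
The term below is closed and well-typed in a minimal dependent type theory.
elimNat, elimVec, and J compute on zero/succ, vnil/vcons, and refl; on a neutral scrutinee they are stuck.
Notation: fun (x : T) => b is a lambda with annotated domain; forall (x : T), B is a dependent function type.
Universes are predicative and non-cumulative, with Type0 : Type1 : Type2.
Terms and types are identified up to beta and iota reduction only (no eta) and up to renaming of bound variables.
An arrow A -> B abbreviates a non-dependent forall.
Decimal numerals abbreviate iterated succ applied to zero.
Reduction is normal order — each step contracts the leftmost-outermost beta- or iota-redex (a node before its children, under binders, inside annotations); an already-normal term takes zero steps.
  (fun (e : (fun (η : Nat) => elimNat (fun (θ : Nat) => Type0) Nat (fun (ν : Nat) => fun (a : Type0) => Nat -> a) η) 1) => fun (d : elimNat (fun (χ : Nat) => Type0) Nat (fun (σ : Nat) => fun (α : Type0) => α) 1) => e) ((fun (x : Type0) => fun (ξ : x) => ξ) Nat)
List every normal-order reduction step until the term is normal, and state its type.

reduction (normal order):
  (fun (e : (fun (η : Nat) => elimNat (fun (θ : Nat) => Type0) Nat (fun (ν : Nat) => fun (a : Type0) => Nat -> a) η) 1) => fun (d : elimNat (fun (χ : Nat) => Type0) Nat (fun (σ : Nat) => fun (α : Type0) => α) 1) => e) ((fun (x : Type0) => fun (ξ : x) => ξ) Nat)
  ~> fun (e : elimNat (fun (η : Nat) => Type0) Nat (fun (θ : Nat) => fun (ν : Type0) => ν) 1) => (fun (a : Type0) => fun (d : a) => d) Nat
  ~> fun (e : (fun (η : Nat) => fun (θ : Type0) => θ) 0 (elimNat (fun (ν : Nat) => Type0) Nat (fun (a : Nat) => fun (d : Type0) => d) 0)) => (fun (χ : Type0) => fun (σ : χ) => σ) Nat
  ~> fun (e : (fun (η : Type0) => η) (elimNat (fun (θ : Nat) => Type0) Nat (fun (ν : Nat) => fun (a : Type0) => a) 0)) => (fun (d : Type0) => fun (χ : d) => χ) Nat
  ~> fun (e : elimNat (fun (η : Nat) => Type0) Nat (fun (θ : Nat) => fun (ν : Type0) => ν) 0) => (fun (a : Type0) => fun (d : a) => d) Nat
  ~> fun (e : Nat) => (fun (η : Type0) => fun (θ : η) => θ) Nat
  ~> fun (e : Nat) => fun (η : Nat) => η
the term's type:
  Nat -> Nat -> Nat


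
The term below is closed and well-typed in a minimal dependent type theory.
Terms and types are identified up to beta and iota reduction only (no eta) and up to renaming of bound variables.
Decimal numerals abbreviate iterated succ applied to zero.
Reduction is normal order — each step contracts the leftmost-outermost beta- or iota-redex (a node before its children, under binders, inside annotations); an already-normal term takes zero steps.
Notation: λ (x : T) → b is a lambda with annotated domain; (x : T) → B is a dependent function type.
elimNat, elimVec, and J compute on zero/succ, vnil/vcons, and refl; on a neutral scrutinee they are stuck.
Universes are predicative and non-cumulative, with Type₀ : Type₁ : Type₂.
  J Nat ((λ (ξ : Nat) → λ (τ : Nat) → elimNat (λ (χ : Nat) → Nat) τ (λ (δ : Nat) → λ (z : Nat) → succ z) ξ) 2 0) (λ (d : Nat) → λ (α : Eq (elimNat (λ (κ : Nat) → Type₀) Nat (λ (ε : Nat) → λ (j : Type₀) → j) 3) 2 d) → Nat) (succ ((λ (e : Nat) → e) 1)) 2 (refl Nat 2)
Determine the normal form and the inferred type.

reduced normal form:
  2
the term's type:
  Nat
observation: the leftmost-outermost redex is a J iota-redex, and normalization takes 2 steps.


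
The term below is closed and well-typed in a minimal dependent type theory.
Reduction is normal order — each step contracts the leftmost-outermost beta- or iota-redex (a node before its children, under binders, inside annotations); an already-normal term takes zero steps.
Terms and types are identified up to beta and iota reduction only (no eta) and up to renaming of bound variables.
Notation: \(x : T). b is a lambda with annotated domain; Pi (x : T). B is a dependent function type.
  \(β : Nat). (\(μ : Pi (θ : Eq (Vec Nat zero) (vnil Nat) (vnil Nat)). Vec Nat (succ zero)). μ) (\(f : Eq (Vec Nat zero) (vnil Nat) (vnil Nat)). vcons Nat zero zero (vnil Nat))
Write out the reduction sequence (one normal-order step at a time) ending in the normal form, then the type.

normal-order reduction:
  \(β : Nat). (\(μ : Pi (θ : Eq (Vec Nat zero) (vnil Nat) (vnil Nat)). Vec Nat (succ zero)). μ) (\(f : Eq (Vec Nat zero) (vnil Nat) (vnil Nat)). vcons Nat zero zero (vnil Nat))
  ~> \(β : Nat). \(μ : Eq (Vec Nat zero) (vnil Nat) (vnil Nat)). vcons Nat zero zero (vnil Nat)
the term's type:
  Pi (β : Nat). Pi (μ : Eq (Vec Nat zero) (vnil Nat) (vnil Nat)). Vec Nat (succ zero)


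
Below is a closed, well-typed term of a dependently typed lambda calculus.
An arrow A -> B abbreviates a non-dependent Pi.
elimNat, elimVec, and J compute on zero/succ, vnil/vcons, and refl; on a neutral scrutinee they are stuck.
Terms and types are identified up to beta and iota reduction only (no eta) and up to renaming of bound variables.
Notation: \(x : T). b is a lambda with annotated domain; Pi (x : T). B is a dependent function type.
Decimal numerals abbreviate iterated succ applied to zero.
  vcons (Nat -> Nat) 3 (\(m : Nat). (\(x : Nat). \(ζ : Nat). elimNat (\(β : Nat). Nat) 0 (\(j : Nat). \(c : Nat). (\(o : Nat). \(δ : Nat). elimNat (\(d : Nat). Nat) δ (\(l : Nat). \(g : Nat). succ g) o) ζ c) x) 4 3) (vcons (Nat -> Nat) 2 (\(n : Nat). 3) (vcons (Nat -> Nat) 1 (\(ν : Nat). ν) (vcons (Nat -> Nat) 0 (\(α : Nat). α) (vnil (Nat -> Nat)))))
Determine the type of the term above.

type:
  Vec (Nat -> Nat) 4


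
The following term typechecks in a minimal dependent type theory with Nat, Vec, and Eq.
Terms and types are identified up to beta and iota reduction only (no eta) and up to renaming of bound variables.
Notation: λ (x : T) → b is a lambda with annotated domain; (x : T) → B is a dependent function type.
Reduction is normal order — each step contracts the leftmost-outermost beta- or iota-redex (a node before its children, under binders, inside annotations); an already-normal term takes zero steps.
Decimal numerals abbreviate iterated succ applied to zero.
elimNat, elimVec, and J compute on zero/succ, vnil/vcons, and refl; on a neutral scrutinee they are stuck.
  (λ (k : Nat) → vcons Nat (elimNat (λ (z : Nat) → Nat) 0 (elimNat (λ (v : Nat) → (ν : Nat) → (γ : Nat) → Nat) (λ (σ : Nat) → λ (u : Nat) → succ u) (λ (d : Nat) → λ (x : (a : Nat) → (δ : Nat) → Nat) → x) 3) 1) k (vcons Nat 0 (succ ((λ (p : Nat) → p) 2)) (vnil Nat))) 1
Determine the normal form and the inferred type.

resulting normal form:
  vcons Nat 1 1 (vcons Nat 0 3 (vnil Nat))
inferred type:
  Vec Nat 2
observation: the first redex contracted is a beta-redex; the normal form is reached in 16 normal-order steps.


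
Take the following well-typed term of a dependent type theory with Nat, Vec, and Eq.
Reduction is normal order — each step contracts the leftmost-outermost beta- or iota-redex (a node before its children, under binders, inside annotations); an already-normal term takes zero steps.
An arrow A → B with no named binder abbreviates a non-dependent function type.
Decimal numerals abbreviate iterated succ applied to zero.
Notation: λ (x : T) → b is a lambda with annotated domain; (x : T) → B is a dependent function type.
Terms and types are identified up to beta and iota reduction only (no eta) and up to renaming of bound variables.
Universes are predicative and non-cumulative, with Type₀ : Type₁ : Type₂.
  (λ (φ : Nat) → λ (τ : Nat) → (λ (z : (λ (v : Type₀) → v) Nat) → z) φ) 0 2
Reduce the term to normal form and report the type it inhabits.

reduced normal form:
  0
the term's type:
  Nat
observation: 3 normal-order steps normalize the term, beginning with a beta-redex.


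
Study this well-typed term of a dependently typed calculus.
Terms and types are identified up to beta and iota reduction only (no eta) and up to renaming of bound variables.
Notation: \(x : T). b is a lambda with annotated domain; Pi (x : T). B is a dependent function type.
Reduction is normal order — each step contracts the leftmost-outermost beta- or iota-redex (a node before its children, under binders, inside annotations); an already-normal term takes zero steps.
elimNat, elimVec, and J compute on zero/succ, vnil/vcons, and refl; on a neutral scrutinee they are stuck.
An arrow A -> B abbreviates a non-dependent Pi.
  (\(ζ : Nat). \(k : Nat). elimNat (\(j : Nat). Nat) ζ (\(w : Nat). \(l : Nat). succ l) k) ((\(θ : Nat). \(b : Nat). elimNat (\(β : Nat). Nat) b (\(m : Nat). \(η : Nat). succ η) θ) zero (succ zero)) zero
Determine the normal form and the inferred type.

reduced normal form:
  succ zero
the term's type:
  Nat
observation: contracting a beta-redex first, the term normalizes in 6 steps.


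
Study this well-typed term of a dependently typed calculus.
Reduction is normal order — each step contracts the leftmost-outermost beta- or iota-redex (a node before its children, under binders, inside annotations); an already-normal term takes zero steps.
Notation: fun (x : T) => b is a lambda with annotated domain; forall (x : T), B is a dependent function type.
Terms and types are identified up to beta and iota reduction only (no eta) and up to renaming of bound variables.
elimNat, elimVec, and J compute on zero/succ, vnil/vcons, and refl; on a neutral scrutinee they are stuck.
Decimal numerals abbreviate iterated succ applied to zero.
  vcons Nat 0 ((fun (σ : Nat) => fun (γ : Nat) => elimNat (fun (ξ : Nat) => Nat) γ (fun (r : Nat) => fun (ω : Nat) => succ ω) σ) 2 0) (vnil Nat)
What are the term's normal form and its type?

normal form:
  vcons Nat 0 2 (vnil Nat)
the term's type:
  Vec Nat 1


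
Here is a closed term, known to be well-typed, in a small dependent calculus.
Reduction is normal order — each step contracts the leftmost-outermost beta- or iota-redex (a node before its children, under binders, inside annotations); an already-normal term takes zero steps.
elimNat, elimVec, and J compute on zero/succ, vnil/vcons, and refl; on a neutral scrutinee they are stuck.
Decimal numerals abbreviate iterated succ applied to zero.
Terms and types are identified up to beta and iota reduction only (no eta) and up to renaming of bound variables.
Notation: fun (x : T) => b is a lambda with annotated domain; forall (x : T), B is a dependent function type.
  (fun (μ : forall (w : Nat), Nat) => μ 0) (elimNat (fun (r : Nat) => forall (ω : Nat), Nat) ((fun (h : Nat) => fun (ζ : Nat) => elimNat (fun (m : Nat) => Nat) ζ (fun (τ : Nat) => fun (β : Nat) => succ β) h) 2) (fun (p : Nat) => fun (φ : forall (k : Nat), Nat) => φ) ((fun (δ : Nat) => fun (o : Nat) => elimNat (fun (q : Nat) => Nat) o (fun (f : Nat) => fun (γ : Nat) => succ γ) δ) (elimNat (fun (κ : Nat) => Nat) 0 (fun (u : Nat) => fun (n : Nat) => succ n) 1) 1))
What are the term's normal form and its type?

reduced normal form:
  2
the term's type:
  Nat


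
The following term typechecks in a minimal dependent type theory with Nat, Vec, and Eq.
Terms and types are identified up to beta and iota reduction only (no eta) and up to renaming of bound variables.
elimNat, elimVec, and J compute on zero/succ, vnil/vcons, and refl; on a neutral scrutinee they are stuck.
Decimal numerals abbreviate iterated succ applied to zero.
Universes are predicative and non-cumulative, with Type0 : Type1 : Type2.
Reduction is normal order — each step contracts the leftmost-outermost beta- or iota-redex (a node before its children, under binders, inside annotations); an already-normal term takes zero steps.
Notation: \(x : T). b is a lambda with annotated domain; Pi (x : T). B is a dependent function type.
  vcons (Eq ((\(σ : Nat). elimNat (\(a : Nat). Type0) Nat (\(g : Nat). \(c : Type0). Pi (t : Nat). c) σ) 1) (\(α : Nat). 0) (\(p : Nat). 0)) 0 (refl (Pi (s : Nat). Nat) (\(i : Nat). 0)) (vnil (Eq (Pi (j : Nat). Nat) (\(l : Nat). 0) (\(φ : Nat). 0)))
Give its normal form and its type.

normal form:
  vcons (Eq (Pi (σ : Nat). Nat) (\(a : Nat). 0) (\(g : Nat). 0)) 0 (refl (Pi (c : Nat). Nat) (\(t : Nat). 0)) (vnil (Eq (Pi (α : Nat). Nat) (\(p : Nat). 0) (\(s : Nat). 0)))
inferred type:
  Vec (Eq (Pi (σ : Nat). Nat) (\(a : Nat). 0) (\(g : Nat). 0)) 1
observation: contracting a beta-redex first, the term normalizes in 5 steps.


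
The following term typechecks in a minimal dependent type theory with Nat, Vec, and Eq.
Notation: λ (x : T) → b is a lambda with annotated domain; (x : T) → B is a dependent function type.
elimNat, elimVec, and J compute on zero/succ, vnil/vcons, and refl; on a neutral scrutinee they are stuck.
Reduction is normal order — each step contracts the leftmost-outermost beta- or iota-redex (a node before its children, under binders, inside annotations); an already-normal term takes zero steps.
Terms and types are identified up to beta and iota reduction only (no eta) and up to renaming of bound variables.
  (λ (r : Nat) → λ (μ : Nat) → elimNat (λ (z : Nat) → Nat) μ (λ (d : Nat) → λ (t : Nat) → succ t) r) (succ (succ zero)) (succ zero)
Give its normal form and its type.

normal form:
  succ (succ (succ zero))
type:
  Nat


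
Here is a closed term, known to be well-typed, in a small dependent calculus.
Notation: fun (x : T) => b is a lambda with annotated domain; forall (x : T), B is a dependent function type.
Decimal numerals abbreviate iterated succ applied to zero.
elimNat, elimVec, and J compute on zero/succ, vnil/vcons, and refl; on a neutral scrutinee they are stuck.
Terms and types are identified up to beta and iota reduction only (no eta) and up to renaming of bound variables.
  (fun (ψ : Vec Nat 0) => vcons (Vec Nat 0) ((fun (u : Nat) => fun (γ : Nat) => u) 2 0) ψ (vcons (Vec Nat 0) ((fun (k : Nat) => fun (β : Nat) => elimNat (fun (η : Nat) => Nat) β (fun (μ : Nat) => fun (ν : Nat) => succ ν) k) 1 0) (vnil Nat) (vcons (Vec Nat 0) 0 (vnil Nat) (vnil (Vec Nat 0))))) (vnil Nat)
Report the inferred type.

inferred type:
  Vec (Vec Nat 0) 3


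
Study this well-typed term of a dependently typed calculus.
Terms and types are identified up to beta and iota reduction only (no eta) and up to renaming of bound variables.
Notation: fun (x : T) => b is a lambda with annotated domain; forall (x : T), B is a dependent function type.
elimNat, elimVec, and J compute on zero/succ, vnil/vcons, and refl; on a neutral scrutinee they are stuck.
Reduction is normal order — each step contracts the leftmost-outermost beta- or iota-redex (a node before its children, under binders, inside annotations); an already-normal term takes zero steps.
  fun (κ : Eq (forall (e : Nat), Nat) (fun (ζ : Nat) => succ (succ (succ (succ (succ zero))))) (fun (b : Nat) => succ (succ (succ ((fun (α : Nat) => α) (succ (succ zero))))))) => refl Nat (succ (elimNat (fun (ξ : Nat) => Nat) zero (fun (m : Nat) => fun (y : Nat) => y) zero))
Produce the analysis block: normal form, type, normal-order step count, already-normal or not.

reduced normal form:
  fun (κ : Eq (forall (e : Nat), Nat) (fun (ζ : Nat) => succ (succ (succ (succ (succ zero))))) (fun (b : Nat) => succ (succ (succ (succ (succ zero)))))) => refl Nat (succ zero)
inferred type:
  forall (κ : Eq (forall (e : Nat), Nat) (fun (ζ : Nat) => succ (succ (succ (succ (succ zero))))) (fun (b : Nat) => succ (succ (succ (succ (succ zero)))))), Eq Nat (succ zero) (succ zero)
normal-order step count: 2
term was already normal: no
first redex: a beta-redex


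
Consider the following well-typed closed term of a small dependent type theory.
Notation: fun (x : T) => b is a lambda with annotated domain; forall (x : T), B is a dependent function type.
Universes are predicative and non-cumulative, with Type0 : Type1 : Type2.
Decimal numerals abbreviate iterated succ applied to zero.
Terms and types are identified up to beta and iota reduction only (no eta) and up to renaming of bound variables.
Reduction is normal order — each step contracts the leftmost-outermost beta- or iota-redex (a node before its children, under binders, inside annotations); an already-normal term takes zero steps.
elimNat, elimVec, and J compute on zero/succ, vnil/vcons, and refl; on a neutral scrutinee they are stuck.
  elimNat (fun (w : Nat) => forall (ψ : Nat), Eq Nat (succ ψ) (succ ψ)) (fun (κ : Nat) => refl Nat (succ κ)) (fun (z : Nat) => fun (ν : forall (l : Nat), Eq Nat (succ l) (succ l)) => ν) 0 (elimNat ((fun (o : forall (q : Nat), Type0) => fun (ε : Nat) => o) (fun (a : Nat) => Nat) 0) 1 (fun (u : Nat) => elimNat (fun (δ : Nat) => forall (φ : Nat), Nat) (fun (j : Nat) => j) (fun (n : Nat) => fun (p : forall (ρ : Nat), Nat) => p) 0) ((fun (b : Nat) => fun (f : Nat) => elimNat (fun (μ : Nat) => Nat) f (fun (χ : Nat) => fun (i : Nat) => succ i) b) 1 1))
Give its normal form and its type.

normal form:
  refl Nat 2
inferred type:
  Eq Nat 2 2


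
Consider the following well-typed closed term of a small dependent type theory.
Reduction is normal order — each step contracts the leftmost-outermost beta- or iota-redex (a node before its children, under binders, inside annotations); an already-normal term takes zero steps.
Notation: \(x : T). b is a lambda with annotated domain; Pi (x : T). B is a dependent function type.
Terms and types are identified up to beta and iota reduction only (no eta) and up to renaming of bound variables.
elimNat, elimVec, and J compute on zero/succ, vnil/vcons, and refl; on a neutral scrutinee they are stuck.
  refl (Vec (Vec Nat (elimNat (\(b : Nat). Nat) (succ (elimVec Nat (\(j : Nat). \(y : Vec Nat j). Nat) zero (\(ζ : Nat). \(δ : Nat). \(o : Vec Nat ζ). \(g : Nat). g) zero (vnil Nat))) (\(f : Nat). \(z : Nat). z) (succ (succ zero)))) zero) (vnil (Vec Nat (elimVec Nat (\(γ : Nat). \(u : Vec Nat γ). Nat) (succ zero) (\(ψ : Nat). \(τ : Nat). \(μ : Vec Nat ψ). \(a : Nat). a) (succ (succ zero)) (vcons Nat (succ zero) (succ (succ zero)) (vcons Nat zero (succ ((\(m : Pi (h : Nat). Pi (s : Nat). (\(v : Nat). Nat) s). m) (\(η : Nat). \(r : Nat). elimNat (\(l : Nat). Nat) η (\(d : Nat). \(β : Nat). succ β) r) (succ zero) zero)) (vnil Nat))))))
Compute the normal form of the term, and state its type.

resulting normal form:
  refl (Vec (Vec Nat (succ zero)) zero) (vnil (Vec Nat (succ zero)))
type:
  Eq (Vec (Vec Nat (succ zero)) zero) (vnil (Vec Nat (succ zero))) (vnil (Vec Nat (succ zero)))


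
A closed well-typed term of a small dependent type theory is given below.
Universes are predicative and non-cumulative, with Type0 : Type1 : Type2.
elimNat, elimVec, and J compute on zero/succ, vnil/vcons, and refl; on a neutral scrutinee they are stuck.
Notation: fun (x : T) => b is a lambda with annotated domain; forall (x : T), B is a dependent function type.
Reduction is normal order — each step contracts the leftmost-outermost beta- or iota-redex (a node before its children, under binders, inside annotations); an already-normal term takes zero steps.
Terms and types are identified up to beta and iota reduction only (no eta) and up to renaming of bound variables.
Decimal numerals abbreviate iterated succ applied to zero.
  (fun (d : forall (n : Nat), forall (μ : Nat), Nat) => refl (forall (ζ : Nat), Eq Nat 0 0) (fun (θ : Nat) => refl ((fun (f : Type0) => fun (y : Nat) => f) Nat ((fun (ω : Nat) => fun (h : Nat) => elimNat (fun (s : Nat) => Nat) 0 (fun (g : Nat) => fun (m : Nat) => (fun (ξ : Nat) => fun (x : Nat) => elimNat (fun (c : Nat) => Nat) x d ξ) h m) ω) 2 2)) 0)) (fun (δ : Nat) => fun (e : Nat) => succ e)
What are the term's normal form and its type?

resulting normal form:
  refl (forall (d : Nat), Eq Nat 0 0) (fun (n : Nat) => refl Nat 0)
the term's type:
  Eq (forall (d : Nat), Eq Nat 0 0) (fun (n : Nat) => refl Nat 0) (fun (μ : Nat) => refl Nat 0)
observation: the first redex contracted is a beta-redex; the normal form is reached in 3 normal-order steps.


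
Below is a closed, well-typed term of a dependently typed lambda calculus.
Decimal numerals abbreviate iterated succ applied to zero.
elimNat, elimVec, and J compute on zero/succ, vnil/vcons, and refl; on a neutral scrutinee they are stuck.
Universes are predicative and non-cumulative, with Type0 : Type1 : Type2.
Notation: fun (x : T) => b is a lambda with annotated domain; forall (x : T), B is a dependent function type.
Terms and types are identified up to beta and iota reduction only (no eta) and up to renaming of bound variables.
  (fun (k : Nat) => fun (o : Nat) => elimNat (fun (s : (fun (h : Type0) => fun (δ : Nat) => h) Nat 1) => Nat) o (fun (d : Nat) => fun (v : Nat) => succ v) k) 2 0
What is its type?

type:
  Nat
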